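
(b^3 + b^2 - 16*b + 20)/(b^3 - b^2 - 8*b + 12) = (b + 5)/(b + 3)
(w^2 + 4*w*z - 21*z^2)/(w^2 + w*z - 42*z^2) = (-w + 3*z)/(-w + 6*z)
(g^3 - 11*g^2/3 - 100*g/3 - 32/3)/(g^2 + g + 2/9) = 3*(g^2 - 4*g - 32)/(3*g + 2)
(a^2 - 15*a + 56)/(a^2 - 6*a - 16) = (a - 7)/(a + 2)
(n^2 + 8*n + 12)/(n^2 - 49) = (n^2 + 8*n + 12)/(n^2 - 49)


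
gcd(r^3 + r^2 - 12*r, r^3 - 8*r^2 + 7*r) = r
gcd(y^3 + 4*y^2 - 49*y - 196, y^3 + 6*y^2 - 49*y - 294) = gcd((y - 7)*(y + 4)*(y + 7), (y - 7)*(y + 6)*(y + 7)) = y^2 - 49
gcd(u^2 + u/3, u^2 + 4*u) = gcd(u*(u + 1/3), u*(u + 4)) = u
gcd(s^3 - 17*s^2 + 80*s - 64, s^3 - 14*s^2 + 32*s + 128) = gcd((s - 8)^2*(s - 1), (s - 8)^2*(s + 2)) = s^2 - 16*s + 64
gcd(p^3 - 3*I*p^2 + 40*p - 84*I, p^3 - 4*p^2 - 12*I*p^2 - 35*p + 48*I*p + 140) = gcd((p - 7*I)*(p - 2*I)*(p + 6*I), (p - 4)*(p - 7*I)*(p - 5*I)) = p - 7*I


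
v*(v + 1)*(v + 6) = v^3 + 7*v^2 + 6*v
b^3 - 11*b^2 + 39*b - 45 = (b - 5)*(b - 3)^2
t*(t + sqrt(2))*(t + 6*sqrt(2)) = t^3 + 7*sqrt(2)*t^2 + 12*t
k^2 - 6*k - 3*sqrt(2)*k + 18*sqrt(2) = (k - 6)*(k - 3*sqrt(2))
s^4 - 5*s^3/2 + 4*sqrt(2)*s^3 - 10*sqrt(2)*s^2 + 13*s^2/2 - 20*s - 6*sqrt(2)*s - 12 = (s - 3)*(s + 1/2)*(s + 2*sqrt(2))^2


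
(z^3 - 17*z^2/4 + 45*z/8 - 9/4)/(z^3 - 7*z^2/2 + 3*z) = (z - 3/4)/z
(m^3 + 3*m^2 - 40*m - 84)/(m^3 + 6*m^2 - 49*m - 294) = (m^2 - 4*m - 12)/(m^2 - m - 42)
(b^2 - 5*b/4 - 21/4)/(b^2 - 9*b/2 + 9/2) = (4*b + 7)/(2*(2*b - 3))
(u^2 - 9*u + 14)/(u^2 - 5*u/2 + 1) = 2*(u - 7)/(2*u - 1)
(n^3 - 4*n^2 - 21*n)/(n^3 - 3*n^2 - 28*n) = (n + 3)/(n + 4)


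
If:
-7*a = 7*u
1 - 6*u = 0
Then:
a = -1/6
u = 1/6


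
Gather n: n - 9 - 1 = n - 10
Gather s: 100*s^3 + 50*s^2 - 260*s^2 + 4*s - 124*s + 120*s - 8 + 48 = 100*s^3 - 210*s^2 + 40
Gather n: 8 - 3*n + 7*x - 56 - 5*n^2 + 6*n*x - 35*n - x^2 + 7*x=-5*n^2 + n*(6*x - 38) - x^2 + 14*x - 48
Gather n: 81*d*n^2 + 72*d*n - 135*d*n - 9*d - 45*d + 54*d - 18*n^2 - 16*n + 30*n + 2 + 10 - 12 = n^2*(81*d - 18) + n*(14 - 63*d)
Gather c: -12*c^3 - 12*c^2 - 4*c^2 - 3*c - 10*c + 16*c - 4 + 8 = -12*c^3 - 16*c^2 + 3*c + 4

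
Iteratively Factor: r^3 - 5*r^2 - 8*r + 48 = (r - 4)*(r^2 - r - 12) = (r - 4)*(r + 3)*(r - 4)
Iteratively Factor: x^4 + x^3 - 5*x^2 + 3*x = (x)*(x^3 + x^2 - 5*x + 3) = x*(x - 1)*(x^2 + 2*x - 3) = x*(x - 1)*(x + 3)*(x - 1)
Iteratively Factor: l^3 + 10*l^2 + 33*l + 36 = (l + 3)*(l^2 + 7*l + 12) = (l + 3)*(l + 4)*(l + 3)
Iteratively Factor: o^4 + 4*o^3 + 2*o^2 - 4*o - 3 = (o + 3)*(o^3 + o^2 - o - 1) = (o + 1)*(o + 3)*(o^2 - 1) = (o - 1)*(o + 1)*(o + 3)*(o + 1)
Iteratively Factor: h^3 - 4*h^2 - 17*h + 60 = (h - 5)*(h^2 + h - 12) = (h - 5)*(h + 4)*(h - 3)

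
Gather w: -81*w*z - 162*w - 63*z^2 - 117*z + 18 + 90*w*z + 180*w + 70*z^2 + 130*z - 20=w*(9*z + 18) + 7*z^2 + 13*z - 2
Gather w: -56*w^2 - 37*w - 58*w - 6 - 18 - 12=-56*w^2 - 95*w - 36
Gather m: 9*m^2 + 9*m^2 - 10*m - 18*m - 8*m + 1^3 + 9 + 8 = 18*m^2 - 36*m + 18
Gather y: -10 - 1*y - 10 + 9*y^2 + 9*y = 9*y^2 + 8*y - 20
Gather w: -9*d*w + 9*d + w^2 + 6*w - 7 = 9*d + w^2 + w*(6 - 9*d) - 7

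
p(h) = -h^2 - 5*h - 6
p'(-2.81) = 0.62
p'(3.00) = -11.00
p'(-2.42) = -0.16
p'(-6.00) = 7.00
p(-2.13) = 0.11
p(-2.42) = 0.24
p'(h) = -2*h - 5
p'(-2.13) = -0.74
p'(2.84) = -10.68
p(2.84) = -28.27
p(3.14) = -31.56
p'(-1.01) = -2.98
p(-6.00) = -12.00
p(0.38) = -8.04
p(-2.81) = 0.15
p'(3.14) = -11.28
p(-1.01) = -1.97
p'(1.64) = -8.28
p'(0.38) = -5.76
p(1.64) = -16.89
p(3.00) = -30.00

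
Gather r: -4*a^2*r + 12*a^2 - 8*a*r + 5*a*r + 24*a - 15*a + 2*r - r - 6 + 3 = 12*a^2 + 9*a + r*(-4*a^2 - 3*a + 1) - 3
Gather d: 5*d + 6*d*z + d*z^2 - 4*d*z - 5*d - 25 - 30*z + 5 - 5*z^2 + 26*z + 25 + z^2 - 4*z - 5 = d*(z^2 + 2*z) - 4*z^2 - 8*z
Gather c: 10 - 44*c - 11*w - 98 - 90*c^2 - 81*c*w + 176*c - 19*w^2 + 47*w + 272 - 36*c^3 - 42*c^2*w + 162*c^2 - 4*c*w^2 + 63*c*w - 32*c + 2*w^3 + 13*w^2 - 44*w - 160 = -36*c^3 + c^2*(72 - 42*w) + c*(-4*w^2 - 18*w + 100) + 2*w^3 - 6*w^2 - 8*w + 24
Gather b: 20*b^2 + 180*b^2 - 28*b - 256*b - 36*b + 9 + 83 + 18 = 200*b^2 - 320*b + 110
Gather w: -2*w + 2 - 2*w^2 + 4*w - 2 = -2*w^2 + 2*w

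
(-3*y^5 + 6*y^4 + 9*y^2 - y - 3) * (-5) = 15*y^5 - 30*y^4 - 45*y^2 + 5*y + 15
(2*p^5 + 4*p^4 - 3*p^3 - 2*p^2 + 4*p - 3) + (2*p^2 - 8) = 2*p^5 + 4*p^4 - 3*p^3 + 4*p - 11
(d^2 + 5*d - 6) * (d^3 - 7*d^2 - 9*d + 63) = d^5 - 2*d^4 - 50*d^3 + 60*d^2 + 369*d - 378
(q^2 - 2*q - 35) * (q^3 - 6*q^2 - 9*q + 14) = q^5 - 8*q^4 - 32*q^3 + 242*q^2 + 287*q - 490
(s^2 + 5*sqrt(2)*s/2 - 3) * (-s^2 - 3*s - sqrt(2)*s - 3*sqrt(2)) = -s^4 - 7*sqrt(2)*s^3/2 - 3*s^3 - 21*sqrt(2)*s^2/2 - 2*s^2 - 6*s + 3*sqrt(2)*s + 9*sqrt(2)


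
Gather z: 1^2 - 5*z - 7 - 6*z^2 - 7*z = -6*z^2 - 12*z - 6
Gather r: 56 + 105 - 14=147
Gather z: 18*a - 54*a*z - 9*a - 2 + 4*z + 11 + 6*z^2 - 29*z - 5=9*a + 6*z^2 + z*(-54*a - 25) + 4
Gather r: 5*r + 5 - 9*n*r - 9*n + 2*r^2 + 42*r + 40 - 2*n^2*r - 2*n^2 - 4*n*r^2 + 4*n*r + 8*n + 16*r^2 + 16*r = -2*n^2 - n + r^2*(18 - 4*n) + r*(-2*n^2 - 5*n + 63) + 45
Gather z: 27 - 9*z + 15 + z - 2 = 40 - 8*z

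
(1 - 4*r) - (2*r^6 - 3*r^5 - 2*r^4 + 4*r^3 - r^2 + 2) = -2*r^6 + 3*r^5 + 2*r^4 - 4*r^3 + r^2 - 4*r - 1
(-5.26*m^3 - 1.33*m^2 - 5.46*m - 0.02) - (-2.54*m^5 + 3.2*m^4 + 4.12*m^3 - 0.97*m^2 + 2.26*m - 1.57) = 2.54*m^5 - 3.2*m^4 - 9.38*m^3 - 0.36*m^2 - 7.72*m + 1.55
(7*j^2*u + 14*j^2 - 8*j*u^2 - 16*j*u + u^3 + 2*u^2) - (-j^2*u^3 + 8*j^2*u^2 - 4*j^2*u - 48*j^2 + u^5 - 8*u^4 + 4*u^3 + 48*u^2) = j^2*u^3 - 8*j^2*u^2 + 11*j^2*u + 62*j^2 - 8*j*u^2 - 16*j*u - u^5 + 8*u^4 - 3*u^3 - 46*u^2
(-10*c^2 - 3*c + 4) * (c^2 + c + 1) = -10*c^4 - 13*c^3 - 9*c^2 + c + 4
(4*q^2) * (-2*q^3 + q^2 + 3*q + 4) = -8*q^5 + 4*q^4 + 12*q^3 + 16*q^2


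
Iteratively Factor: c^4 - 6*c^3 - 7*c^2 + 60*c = (c - 5)*(c^3 - c^2 - 12*c) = (c - 5)*(c + 3)*(c^2 - 4*c) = c*(c - 5)*(c + 3)*(c - 4)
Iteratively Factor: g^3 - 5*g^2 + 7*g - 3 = (g - 1)*(g^2 - 4*g + 3) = (g - 3)*(g - 1)*(g - 1)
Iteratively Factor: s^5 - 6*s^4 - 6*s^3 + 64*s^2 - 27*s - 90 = (s - 2)*(s^4 - 4*s^3 - 14*s^2 + 36*s + 45) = (s - 3)*(s - 2)*(s^3 - s^2 - 17*s - 15) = (s - 3)*(s - 2)*(s + 3)*(s^2 - 4*s - 5) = (s - 5)*(s - 3)*(s - 2)*(s + 3)*(s + 1)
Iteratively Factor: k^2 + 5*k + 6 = (k + 3)*(k + 2)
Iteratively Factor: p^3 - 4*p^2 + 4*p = (p - 2)*(p^2 - 2*p) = p*(p - 2)*(p - 2)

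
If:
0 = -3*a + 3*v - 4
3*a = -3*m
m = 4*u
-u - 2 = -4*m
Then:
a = -8/15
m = 8/15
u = 2/15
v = 4/5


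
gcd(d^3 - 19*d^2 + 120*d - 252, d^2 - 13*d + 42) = d^2 - 13*d + 42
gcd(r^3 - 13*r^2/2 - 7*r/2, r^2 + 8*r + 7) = 1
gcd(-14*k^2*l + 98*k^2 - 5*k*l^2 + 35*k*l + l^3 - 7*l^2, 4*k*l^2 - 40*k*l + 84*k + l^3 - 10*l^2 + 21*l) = l - 7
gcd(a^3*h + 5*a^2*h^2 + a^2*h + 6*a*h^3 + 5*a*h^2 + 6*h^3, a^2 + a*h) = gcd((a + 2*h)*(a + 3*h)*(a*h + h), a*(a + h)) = 1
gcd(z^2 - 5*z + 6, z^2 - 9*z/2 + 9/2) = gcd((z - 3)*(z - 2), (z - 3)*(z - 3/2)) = z - 3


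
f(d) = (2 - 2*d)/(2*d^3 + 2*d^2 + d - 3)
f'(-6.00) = -0.01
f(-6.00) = -0.04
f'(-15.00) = 0.00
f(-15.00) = -0.00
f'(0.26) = 0.23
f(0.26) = -0.58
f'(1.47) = 0.00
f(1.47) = -0.10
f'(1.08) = -0.45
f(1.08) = -0.05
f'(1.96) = 0.04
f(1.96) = -0.09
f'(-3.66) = -0.08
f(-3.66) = -0.12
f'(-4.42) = -0.04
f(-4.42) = -0.08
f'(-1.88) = -0.51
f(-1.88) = -0.52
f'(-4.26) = -0.05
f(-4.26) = -0.08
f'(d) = (2 - 2*d)*(-6*d^2 - 4*d - 1)/(2*d^3 + 2*d^2 + d - 3)^2 - 2/(2*d^3 + 2*d^2 + d - 3)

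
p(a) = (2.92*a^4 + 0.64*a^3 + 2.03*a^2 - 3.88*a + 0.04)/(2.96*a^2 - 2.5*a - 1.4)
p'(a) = (2.5 - 5.92*a)*(2.92*a^4 + 0.64*a^3 + 2.03*a^2 - 3.88*a + 0.04)/(2.96*a^2 - 2.5*a - 1.4)^2 + (11.68*a^3 + 1.92*a^2 + 4.06*a - 3.88)/(2.96*a^2 - 2.5*a - 1.4) = (17.2864*a^5 - 20.0056*a^4 - 19.552*a^3 + 3.7218*a^2 - 5.9208*a + 5.532)/(8.7616*a^4 - 14.8*a^3 - 2.038*a^2 + 7.0*a + 1.96)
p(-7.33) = 47.25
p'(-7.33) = -13.42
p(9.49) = 100.96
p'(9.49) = 19.76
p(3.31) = 16.84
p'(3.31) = 7.31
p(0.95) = -1.01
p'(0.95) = -13.48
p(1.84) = 9.26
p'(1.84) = 1.28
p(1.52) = 10.17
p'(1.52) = -11.19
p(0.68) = 0.48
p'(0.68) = -1.56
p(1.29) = 26.18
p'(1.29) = -348.65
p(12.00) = 156.77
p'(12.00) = 24.72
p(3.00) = 14.68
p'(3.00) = 6.59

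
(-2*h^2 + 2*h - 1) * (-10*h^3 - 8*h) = 20*h^5 - 20*h^4 + 26*h^3 - 16*h^2 + 8*h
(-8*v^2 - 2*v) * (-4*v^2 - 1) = 32*v^4 + 8*v^3 + 8*v^2 + 2*v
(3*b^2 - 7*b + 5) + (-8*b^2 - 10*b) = -5*b^2 - 17*b + 5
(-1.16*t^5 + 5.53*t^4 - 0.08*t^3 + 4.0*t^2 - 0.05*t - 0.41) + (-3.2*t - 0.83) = -1.16*t^5 + 5.53*t^4 - 0.08*t^3 + 4.0*t^2 - 3.25*t - 1.24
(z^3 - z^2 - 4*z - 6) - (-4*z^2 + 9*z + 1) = z^3 + 3*z^2 - 13*z - 7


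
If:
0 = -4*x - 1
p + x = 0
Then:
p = 1/4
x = -1/4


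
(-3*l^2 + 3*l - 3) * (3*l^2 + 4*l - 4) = -9*l^4 - 3*l^3 + 15*l^2 - 24*l + 12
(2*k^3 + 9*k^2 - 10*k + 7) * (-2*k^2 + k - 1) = -4*k^5 - 16*k^4 + 27*k^3 - 33*k^2 + 17*k - 7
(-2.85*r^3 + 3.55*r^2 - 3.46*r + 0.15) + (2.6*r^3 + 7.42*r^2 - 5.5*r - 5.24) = -0.25*r^3 + 10.97*r^2 - 8.96*r - 5.09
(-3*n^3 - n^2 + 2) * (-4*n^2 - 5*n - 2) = 12*n^5 + 19*n^4 + 11*n^3 - 6*n^2 - 10*n - 4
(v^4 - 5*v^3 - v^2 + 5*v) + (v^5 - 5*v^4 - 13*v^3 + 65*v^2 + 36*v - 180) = v^5 - 4*v^4 - 18*v^3 + 64*v^2 + 41*v - 180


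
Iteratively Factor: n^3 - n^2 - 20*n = (n + 4)*(n^2 - 5*n) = (n - 5)*(n + 4)*(n)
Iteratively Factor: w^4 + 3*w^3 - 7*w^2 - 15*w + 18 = (w - 2)*(w^3 + 5*w^2 + 3*w - 9) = (w - 2)*(w - 1)*(w^2 + 6*w + 9) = (w - 2)*(w - 1)*(w + 3)*(w + 3)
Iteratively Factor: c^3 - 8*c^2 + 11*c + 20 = (c - 5)*(c^2 - 3*c - 4) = (c - 5)*(c + 1)*(c - 4)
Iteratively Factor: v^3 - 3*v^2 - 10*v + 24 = (v - 2)*(v^2 - v - 12) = (v - 2)*(v + 3)*(v - 4)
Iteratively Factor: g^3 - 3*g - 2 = (g + 1)*(g^2 - g - 2) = (g - 2)*(g + 1)*(g + 1)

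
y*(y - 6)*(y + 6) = y^3 - 36*y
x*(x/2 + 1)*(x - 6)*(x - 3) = x^4/2 - 7*x^3/2 + 18*x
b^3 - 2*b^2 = b^2*(b - 2)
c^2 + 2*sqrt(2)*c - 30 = (c - 3*sqrt(2))*(c + 5*sqrt(2))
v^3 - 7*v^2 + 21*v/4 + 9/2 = (v - 6)*(v - 3/2)*(v + 1/2)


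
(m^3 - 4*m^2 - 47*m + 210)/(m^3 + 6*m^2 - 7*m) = (m^2 - 11*m + 30)/(m*(m - 1))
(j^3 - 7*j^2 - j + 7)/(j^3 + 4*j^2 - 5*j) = (j^2 - 6*j - 7)/(j*(j + 5))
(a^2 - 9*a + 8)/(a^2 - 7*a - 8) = (a - 1)/(a + 1)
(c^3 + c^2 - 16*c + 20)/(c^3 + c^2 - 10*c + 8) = (c^2 + 3*c - 10)/(c^2 + 3*c - 4)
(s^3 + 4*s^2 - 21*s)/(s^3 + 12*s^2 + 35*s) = (s - 3)/(s + 5)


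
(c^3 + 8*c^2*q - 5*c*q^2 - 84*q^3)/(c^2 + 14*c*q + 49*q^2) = (c^2 + c*q - 12*q^2)/(c + 7*q)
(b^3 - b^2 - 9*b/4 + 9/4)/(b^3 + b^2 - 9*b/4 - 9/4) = (b - 1)/(b + 1)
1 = 1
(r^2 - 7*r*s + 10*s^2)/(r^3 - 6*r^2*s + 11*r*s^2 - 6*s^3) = (r - 5*s)/(r^2 - 4*r*s + 3*s^2)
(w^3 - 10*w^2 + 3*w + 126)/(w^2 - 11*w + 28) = (w^2 - 3*w - 18)/(w - 4)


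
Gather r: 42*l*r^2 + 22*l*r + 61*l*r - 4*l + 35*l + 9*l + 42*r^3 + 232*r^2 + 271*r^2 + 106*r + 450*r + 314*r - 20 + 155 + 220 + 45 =40*l + 42*r^3 + r^2*(42*l + 503) + r*(83*l + 870) + 400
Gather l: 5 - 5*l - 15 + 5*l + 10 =0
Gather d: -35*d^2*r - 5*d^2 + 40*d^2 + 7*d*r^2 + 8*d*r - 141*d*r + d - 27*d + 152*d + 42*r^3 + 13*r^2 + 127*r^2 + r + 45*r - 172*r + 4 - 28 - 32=d^2*(35 - 35*r) + d*(7*r^2 - 133*r + 126) + 42*r^3 + 140*r^2 - 126*r - 56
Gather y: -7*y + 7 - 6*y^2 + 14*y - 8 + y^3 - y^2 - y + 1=y^3 - 7*y^2 + 6*y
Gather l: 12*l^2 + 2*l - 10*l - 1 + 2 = 12*l^2 - 8*l + 1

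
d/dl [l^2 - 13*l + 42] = 2*l - 13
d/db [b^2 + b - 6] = 2*b + 1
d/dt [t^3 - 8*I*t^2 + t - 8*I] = 3*t^2 - 16*I*t + 1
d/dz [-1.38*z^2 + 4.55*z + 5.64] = 4.55 - 2.76*z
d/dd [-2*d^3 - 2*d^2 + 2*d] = -6*d^2 - 4*d + 2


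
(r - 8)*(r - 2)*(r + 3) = r^3 - 7*r^2 - 14*r + 48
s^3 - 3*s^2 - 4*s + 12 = (s - 3)*(s - 2)*(s + 2)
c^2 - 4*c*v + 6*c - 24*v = (c + 6)*(c - 4*v)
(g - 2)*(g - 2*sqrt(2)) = g^2 - 2*sqrt(2)*g - 2*g + 4*sqrt(2)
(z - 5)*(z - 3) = z^2 - 8*z + 15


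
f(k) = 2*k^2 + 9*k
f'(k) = 4*k + 9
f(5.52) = 110.62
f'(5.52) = 31.08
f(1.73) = 21.56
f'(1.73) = 15.92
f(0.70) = 7.28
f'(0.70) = 11.80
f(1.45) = 17.26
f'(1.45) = 14.80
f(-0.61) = -4.75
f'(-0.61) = 6.56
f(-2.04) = -10.04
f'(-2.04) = 0.84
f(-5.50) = 11.00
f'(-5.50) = -13.00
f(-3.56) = -6.69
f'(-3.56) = -5.24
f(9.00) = 243.00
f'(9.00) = 45.00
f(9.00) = 243.00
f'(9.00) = 45.00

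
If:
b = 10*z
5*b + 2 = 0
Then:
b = -2/5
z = -1/25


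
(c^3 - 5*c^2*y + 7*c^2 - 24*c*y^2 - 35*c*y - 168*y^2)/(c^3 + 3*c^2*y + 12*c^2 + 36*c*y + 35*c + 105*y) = (c - 8*y)/(c + 5)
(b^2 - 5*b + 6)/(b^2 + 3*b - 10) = (b - 3)/(b + 5)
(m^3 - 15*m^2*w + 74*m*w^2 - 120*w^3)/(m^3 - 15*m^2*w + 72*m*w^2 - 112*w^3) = (m^2 - 11*m*w + 30*w^2)/(m^2 - 11*m*w + 28*w^2)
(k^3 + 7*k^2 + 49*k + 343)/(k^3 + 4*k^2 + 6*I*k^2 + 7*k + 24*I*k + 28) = (k^2 + 7*k*(1 - I) - 49*I)/(k^2 + k*(4 - I) - 4*I)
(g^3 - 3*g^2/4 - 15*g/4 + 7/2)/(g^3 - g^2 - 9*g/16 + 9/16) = 4*(4*g^2 + g - 14)/(16*g^2 - 9)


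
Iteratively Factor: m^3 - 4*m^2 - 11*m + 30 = (m - 2)*(m^2 - 2*m - 15) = (m - 5)*(m - 2)*(m + 3)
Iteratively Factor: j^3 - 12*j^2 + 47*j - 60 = (j - 3)*(j^2 - 9*j + 20) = (j - 5)*(j - 3)*(j - 4)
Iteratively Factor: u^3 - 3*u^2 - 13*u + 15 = (u - 1)*(u^2 - 2*u - 15) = (u - 5)*(u - 1)*(u + 3)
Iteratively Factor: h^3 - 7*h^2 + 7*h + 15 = (h - 5)*(h^2 - 2*h - 3) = (h - 5)*(h + 1)*(h - 3)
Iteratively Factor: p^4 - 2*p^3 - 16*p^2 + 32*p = (p)*(p^3 - 2*p^2 - 16*p + 32) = p*(p + 4)*(p^2 - 6*p + 8) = p*(p - 4)*(p + 4)*(p - 2)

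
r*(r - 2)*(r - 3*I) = r^3 - 2*r^2 - 3*I*r^2 + 6*I*r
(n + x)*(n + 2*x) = n^2 + 3*n*x + 2*x^2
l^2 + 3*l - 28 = (l - 4)*(l + 7)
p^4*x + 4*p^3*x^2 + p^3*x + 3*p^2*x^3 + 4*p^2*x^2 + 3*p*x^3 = p*(p + x)*(p + 3*x)*(p*x + x)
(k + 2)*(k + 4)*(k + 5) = k^3 + 11*k^2 + 38*k + 40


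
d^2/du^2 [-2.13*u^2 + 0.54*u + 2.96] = -4.26000000000000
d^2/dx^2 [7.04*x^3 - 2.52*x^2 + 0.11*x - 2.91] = 42.24*x - 5.04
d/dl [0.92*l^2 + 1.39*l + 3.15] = 1.84*l + 1.39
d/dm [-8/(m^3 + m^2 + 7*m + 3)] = 8*(3*m^2 + 2*m + 7)/(m^3 + m^2 + 7*m + 3)^2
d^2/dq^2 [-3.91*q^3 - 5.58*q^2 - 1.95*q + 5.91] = -23.46*q - 11.16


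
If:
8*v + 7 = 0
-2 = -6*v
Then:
No Solution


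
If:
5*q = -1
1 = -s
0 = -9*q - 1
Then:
No Solution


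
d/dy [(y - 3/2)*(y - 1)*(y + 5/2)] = 3*y^2 - 19/4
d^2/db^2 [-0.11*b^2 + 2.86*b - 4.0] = -0.220000000000000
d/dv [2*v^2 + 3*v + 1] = 4*v + 3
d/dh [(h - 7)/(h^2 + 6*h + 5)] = (h^2 + 6*h - 2*(h - 7)*(h + 3) + 5)/(h^2 + 6*h + 5)^2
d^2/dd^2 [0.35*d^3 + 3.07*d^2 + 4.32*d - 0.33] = 2.1*d + 6.14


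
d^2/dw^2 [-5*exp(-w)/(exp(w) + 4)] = -5/(exp(2*w) + 4*exp(w)) - 15*exp(w)/(exp(w) + 4)^3 - 20/(exp(w) + 4)^3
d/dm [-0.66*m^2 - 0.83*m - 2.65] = -1.32*m - 0.83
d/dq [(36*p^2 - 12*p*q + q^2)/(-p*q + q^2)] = p*(36*p^2 - 72*p*q + 11*q^2)/(q^2*(p^2 - 2*p*q + q^2))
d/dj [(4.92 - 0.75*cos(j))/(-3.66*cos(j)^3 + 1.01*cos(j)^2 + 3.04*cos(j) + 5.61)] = (5.49*cos(j)^3 - 54.7791*cos(j)^2 + 9.9384*cos(j) + 19.1643)*sin(j)/(13.3956*cos(j)^6 - 7.3932*cos(j)^5 - 21.2327*cos(j)^4 - 34.9244*cos(j)^3 + 20.5738*cos(j)^2 + 34.1088*cos(j) + 31.4721)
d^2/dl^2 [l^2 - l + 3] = 2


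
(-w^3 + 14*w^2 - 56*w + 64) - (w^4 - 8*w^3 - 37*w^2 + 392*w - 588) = -w^4 + 7*w^3 + 51*w^2 - 448*w + 652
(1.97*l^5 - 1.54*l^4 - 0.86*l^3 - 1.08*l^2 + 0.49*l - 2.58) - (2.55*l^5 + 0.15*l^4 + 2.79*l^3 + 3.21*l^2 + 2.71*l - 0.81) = -0.58*l^5 - 1.69*l^4 - 3.65*l^3 - 4.29*l^2 - 2.22*l - 1.77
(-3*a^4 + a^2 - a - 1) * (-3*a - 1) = 9*a^5 + 3*a^4 - 3*a^3 + 2*a^2 + 4*a + 1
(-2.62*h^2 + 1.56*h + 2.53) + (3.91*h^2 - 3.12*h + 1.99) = 1.29*h^2 - 1.56*h + 4.52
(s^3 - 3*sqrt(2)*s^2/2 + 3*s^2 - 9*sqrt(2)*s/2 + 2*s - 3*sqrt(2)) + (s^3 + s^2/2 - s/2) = 2*s^3 - 3*sqrt(2)*s^2/2 + 7*s^2/2 - 9*sqrt(2)*s/2 + 3*s/2 - 3*sqrt(2)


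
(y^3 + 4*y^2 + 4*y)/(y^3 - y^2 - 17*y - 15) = y*(y^2 + 4*y + 4)/(y^3 - y^2 - 17*y - 15)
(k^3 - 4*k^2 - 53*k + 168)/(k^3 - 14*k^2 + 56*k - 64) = (k^2 + 4*k - 21)/(k^2 - 6*k + 8)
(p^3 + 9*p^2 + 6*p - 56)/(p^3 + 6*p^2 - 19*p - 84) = (p^2 + 2*p - 8)/(p^2 - p - 12)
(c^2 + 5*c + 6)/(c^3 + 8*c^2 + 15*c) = (c + 2)/(c*(c + 5))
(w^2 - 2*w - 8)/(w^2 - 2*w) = (w^2 - 2*w - 8)/(w*(w - 2))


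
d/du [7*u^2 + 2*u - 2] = 14*u + 2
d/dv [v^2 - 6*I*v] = 2*v - 6*I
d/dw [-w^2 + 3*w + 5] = 3 - 2*w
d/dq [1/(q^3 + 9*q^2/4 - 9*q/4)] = 12*(-4*q^2 - 6*q + 3)/(q^2*(4*q^2 + 9*q - 9)^2)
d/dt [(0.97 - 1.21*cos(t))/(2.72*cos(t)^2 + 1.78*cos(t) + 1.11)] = (-3.2912*cos(t)^2 + 5.2768*cos(t) + 3.0697)*sin(t)/(7.3984*cos(t)^4 + 9.6832*cos(t)^3 + 9.2068*cos(t)^2 + 3.9516*cos(t) + 1.2321)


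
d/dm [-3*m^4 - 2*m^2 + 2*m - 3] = -12*m^3 - 4*m + 2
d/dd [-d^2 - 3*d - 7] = -2*d - 3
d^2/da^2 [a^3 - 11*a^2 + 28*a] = 6*a - 22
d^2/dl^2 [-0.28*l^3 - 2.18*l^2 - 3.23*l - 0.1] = -1.68*l - 4.36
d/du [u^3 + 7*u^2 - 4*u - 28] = 3*u^2 + 14*u - 4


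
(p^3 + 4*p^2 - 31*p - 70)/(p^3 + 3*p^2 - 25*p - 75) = (p^2 + 9*p + 14)/(p^2 + 8*p + 15)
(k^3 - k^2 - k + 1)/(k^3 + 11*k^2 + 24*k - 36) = (k^2 - 1)/(k^2 + 12*k + 36)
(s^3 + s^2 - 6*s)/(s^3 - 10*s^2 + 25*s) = (s^2 + s - 6)/(s^2 - 10*s + 25)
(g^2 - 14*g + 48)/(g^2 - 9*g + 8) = (g - 6)/(g - 1)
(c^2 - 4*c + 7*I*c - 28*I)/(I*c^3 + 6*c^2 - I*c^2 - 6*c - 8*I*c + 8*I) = (-I*c^2 + c*(7 + 4*I) - 28)/(c^3 + c^2*(-1 - 6*I) + c*(-8 + 6*I) + 8)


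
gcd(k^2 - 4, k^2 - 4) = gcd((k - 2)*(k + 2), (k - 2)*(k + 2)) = k^2 - 4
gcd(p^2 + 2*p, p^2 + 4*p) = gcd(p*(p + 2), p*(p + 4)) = p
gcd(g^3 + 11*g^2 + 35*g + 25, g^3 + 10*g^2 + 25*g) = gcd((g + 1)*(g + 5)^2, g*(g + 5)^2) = g^2 + 10*g + 25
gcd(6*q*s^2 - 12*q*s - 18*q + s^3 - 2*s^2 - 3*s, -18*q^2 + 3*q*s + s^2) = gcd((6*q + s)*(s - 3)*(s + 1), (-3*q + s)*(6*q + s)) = 6*q + s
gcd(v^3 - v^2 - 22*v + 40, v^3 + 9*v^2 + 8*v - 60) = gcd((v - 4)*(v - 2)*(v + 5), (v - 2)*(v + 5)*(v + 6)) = v^2 + 3*v - 10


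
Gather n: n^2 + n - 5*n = n^2 - 4*n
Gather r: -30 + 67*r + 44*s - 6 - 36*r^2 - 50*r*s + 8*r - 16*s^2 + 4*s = -36*r^2 + r*(75 - 50*s) - 16*s^2 + 48*s - 36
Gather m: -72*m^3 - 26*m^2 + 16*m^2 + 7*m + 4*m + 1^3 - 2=-72*m^3 - 10*m^2 + 11*m - 1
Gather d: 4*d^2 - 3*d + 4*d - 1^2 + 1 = 4*d^2 + d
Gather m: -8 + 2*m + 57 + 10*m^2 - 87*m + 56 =10*m^2 - 85*m + 105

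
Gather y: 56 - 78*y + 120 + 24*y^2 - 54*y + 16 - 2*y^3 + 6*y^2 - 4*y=-2*y^3 + 30*y^2 - 136*y + 192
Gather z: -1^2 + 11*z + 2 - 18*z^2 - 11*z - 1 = -18*z^2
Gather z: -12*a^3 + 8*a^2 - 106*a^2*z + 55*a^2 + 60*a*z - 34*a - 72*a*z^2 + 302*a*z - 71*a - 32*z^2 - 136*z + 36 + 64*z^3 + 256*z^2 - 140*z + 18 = -12*a^3 + 63*a^2 - 105*a + 64*z^3 + z^2*(224 - 72*a) + z*(-106*a^2 + 362*a - 276) + 54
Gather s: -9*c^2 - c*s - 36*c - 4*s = -9*c^2 - 36*c + s*(-c - 4)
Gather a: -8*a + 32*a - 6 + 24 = 24*a + 18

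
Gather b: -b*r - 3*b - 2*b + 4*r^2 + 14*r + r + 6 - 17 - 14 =b*(-r - 5) + 4*r^2 + 15*r - 25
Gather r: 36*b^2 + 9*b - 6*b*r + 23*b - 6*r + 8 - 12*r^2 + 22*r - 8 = 36*b^2 + 32*b - 12*r^2 + r*(16 - 6*b)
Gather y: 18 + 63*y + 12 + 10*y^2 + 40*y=10*y^2 + 103*y + 30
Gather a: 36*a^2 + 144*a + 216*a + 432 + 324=36*a^2 + 360*a + 756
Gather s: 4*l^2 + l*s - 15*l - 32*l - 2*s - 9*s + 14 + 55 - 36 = 4*l^2 - 47*l + s*(l - 11) + 33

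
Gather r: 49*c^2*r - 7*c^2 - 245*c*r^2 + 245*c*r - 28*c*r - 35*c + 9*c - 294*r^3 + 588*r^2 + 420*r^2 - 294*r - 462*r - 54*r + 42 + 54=-7*c^2 - 26*c - 294*r^3 + r^2*(1008 - 245*c) + r*(49*c^2 + 217*c - 810) + 96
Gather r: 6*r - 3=6*r - 3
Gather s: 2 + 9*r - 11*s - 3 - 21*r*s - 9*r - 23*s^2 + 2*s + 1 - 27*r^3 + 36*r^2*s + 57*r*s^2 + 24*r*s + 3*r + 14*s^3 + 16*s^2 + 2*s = -27*r^3 + 3*r + 14*s^3 + s^2*(57*r - 7) + s*(36*r^2 + 3*r - 7)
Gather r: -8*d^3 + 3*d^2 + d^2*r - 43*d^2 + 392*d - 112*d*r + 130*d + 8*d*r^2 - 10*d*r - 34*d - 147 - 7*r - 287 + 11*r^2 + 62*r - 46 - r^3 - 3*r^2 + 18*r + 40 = -8*d^3 - 40*d^2 + 488*d - r^3 + r^2*(8*d + 8) + r*(d^2 - 122*d + 73) - 440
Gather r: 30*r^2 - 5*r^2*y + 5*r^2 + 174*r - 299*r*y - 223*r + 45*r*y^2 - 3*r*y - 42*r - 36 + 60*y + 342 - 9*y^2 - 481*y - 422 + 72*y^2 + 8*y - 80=r^2*(35 - 5*y) + r*(45*y^2 - 302*y - 91) + 63*y^2 - 413*y - 196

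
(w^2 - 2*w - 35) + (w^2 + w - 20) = 2*w^2 - w - 55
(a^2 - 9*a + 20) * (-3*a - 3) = -3*a^3 + 24*a^2 - 33*a - 60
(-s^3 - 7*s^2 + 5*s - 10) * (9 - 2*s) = 2*s^4 + 5*s^3 - 73*s^2 + 65*s - 90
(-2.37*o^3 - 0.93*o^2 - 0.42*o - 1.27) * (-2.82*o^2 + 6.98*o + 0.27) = 6.6834*o^5 - 13.92*o^4 - 5.9469*o^3 + 0.3987*o^2 - 8.978*o - 0.3429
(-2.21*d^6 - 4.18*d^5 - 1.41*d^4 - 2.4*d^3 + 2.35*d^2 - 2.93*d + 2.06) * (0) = 0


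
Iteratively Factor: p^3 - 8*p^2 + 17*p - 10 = (p - 1)*(p^2 - 7*p + 10) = (p - 5)*(p - 1)*(p - 2)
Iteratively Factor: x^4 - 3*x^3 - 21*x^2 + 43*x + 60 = (x - 3)*(x^3 - 21*x - 20) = (x - 5)*(x - 3)*(x^2 + 5*x + 4) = (x - 5)*(x - 3)*(x + 4)*(x + 1)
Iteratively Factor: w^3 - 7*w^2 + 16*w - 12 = (w - 2)*(w^2 - 5*w + 6) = (w - 3)*(w - 2)*(w - 2)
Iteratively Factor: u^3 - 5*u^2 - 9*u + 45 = (u + 3)*(u^2 - 8*u + 15) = (u - 5)*(u + 3)*(u - 3)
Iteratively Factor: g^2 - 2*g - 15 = (g + 3)*(g - 5)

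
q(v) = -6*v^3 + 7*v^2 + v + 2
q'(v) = -18*v^2 + 14*v + 1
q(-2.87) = 198.63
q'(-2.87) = -187.44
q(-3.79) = 425.40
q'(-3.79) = -310.61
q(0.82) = 4.22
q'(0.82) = 0.38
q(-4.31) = 608.10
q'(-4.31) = -393.71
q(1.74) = -6.67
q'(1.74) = -29.14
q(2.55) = -49.42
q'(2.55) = -80.34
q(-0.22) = 2.18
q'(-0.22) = -2.95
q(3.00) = -94.00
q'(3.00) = -119.00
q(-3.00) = 224.00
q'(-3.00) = -203.00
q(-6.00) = 1544.00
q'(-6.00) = -731.00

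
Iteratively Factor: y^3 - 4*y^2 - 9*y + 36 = (y + 3)*(y^2 - 7*y + 12) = (y - 4)*(y + 3)*(y - 3)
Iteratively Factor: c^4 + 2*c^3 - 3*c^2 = (c)*(c^3 + 2*c^2 - 3*c) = c^2*(c^2 + 2*c - 3) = c^2*(c - 1)*(c + 3)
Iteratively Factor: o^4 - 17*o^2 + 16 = (o + 1)*(o^3 - o^2 - 16*o + 16) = (o + 1)*(o + 4)*(o^2 - 5*o + 4) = (o - 4)*(o + 1)*(o + 4)*(o - 1)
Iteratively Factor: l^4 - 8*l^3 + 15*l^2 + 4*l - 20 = (l - 5)*(l^3 - 3*l^2 + 4) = (l - 5)*(l - 2)*(l^2 - l - 2) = (l - 5)*(l - 2)^2*(l + 1)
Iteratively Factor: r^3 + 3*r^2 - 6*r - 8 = (r + 1)*(r^2 + 2*r - 8) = (r - 2)*(r + 1)*(r + 4)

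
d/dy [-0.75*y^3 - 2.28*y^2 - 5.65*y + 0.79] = -2.25*y^2 - 4.56*y - 5.65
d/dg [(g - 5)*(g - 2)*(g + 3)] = 3*g^2 - 8*g - 11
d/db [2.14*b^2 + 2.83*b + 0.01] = 4.28*b + 2.83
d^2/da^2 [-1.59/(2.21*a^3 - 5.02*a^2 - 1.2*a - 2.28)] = ((21.0834*a - 15.9636)*(-2.21*a^3 + 5.02*a^2 + 1.2*a + 2.28) + 1.59*(-13.26*a^2 + 20.08*a + 2.4)*(-6.63*a^2 + 10.04*a + 1.2))/(-2.21*a^3 + 5.02*a^2 + 1.2*a + 2.28)^3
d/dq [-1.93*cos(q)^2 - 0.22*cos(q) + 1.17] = (3.86*cos(q) + 0.22)*sin(q)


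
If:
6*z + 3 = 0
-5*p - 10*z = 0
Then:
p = 1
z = -1/2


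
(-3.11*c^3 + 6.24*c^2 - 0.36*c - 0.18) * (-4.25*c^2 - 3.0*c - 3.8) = 13.2175*c^5 - 17.19*c^4 - 5.372*c^3 - 21.867*c^2 + 1.908*c + 0.684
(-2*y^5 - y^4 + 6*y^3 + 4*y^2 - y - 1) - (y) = -2*y^5 - y^4 + 6*y^3 + 4*y^2 - 2*y - 1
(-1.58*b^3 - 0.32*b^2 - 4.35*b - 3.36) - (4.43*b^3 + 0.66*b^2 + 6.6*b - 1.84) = -6.01*b^3 - 0.98*b^2 - 10.95*b - 1.52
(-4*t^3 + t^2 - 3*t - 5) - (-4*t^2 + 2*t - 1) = -4*t^3 + 5*t^2 - 5*t - 4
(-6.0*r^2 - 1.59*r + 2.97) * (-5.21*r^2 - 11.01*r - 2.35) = 31.26*r^4 + 74.3439*r^3 + 16.1322*r^2 - 28.9632*r - 6.9795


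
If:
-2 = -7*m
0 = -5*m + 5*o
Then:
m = 2/7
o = 2/7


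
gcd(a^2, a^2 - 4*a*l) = a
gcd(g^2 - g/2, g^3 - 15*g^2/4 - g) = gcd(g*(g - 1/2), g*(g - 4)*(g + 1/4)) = g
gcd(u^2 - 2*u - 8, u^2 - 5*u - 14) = u + 2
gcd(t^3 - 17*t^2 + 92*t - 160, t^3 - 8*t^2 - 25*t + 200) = t^2 - 13*t + 40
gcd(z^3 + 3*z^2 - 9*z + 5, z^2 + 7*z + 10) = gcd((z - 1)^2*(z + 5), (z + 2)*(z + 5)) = z + 5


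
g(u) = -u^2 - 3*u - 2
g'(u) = -2*u - 3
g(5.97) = -55.55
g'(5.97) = -14.94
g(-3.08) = -2.25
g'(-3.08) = 3.16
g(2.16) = -13.15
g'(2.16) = -7.32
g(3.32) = -22.98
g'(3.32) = -9.64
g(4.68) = -37.94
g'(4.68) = -12.36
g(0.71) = -4.63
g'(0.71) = -4.42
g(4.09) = -31.00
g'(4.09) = -11.18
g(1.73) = -10.18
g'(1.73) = -6.46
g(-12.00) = -110.00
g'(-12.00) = 21.00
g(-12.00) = -110.00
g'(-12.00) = 21.00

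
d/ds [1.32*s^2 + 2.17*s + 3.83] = 2.64*s + 2.17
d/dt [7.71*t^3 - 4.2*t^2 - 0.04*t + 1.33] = 23.13*t^2 - 8.4*t - 0.04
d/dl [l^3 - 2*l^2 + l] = 3*l^2 - 4*l + 1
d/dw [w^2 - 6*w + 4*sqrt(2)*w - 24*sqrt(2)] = 2*w - 6 + 4*sqrt(2)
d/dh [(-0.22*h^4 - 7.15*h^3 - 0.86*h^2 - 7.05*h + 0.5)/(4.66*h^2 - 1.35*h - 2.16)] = (-2.0504*h^5 - 32.428*h^4 + 21.2058*h^3 + 80.346*h^2 - 0.944799999999999*h + 15.903)/(21.7156*h^4 - 12.582*h^3 - 18.3087*h^2 + 5.832*h + 4.6656)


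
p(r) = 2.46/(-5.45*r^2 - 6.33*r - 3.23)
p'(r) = 2.46*(10.9*r + 6.33)/(-5.45*r^2 - 6.33*r - 3.23)^2 = (26.814*r + 15.5718)/(5.45*r^2 + 6.33*r + 3.23)^2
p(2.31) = -0.05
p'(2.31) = 0.04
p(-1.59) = -0.35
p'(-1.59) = -0.56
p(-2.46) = -0.12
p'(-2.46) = -0.12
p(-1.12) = -0.83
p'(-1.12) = -1.63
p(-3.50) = -0.05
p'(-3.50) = -0.03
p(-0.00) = -0.76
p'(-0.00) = 1.49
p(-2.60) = -0.10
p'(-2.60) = -0.10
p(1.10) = -0.15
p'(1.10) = 0.16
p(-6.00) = -0.02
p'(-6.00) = -0.01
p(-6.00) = -0.02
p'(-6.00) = -0.01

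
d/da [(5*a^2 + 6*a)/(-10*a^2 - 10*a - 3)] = 2*(5*a^2 - 15*a - 9)/(100*a^4 + 200*a^3 + 160*a^2 + 60*a + 9)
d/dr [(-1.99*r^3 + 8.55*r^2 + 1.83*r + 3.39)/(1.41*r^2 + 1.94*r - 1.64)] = (-2.8059*r^4 - 7.7212*r^3 + 23.7975*r^2 - 37.6038*r - 9.5778)/(1.9881*r^4 + 5.4708*r^3 - 0.8612*r^2 - 6.3632*r + 2.6896)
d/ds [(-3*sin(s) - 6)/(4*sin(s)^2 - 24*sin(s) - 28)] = 3*(sin(s)^2 + 4*sin(s) - 5)*cos(s)/(4*(sin(s) - 7)^2*(sin(s) + 1)^2)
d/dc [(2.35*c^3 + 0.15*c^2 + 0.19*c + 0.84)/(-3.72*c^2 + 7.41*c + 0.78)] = (-8.742*c^4 + 34.827*c^3 + 7.3173*c^2 + 6.4836*c - 6.0762)/(13.8384*c^4 - 55.1304*c^3 + 49.1049*c^2 + 11.5596*c + 0.6084)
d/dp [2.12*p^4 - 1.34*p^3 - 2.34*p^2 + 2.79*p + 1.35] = 8.48*p^3 - 4.02*p^2 - 4.68*p + 2.79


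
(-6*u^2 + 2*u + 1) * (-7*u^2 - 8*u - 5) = 42*u^4 + 34*u^3 + 7*u^2 - 18*u - 5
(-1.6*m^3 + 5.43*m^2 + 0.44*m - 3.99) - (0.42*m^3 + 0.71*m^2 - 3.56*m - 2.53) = -2.02*m^3 + 4.72*m^2 + 4.0*m - 1.46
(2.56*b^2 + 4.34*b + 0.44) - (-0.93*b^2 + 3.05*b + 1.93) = 3.49*b^2 + 1.29*b - 1.49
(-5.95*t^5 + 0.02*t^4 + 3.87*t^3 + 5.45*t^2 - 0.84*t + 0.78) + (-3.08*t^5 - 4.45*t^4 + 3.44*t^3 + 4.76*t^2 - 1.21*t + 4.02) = -9.03*t^5 - 4.43*t^4 + 7.31*t^3 + 10.21*t^2 - 2.05*t + 4.8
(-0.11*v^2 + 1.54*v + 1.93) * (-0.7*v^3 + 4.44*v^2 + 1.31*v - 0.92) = 0.077*v^5 - 1.5664*v^4 + 5.3425*v^3 + 10.6878*v^2 + 1.1115*v - 1.7756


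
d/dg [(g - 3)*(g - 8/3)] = 2*g - 17/3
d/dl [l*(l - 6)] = 2*l - 6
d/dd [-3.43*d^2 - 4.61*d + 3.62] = -6.86*d - 4.61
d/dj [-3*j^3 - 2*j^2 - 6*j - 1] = -9*j^2 - 4*j - 6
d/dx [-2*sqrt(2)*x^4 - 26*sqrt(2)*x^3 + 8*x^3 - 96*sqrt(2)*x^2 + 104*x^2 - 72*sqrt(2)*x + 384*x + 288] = -8*sqrt(2)*x^3 - 78*sqrt(2)*x^2 + 24*x^2 - 192*sqrt(2)*x + 208*x - 72*sqrt(2) + 384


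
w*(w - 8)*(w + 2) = w^3 - 6*w^2 - 16*w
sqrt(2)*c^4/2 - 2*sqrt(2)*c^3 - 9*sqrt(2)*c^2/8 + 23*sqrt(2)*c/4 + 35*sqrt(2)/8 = (c - 7/2)*(c - 5/2)*(c + 1)*(sqrt(2)*c/2 + sqrt(2)/2)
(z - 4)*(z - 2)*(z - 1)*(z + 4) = z^4 - 3*z^3 - 14*z^2 + 48*z - 32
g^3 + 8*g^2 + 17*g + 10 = (g + 1)*(g + 2)*(g + 5)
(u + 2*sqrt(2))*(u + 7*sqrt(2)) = u^2 + 9*sqrt(2)*u + 28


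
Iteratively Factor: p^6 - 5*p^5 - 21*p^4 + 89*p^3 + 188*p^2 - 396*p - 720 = (p - 3)*(p^5 - 2*p^4 - 27*p^3 + 8*p^2 + 212*p + 240) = (p - 4)*(p - 3)*(p^4 + 2*p^3 - 19*p^2 - 68*p - 60) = (p - 5)*(p - 4)*(p - 3)*(p^3 + 7*p^2 + 16*p + 12) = (p - 5)*(p - 4)*(p - 3)*(p + 2)*(p^2 + 5*p + 6) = (p - 5)*(p - 4)*(p - 3)*(p + 2)*(p + 3)*(p + 2)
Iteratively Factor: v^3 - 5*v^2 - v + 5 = (v - 5)*(v^2 - 1) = (v - 5)*(v - 1)*(v + 1)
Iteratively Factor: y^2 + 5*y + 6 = (y + 3)*(y + 2)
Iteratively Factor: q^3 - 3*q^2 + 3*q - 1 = (q - 1)*(q^2 - 2*q + 1) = (q - 1)^2*(q - 1)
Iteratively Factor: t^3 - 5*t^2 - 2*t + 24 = (t - 4)*(t^2 - t - 6) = (t - 4)*(t - 3)*(t + 2)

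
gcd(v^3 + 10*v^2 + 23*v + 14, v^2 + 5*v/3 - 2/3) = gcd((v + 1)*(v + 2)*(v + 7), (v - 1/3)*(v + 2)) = v + 2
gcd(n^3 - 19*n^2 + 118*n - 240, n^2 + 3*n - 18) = 1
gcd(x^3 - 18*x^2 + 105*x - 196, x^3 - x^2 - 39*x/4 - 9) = x - 4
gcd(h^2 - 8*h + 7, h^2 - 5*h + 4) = h - 1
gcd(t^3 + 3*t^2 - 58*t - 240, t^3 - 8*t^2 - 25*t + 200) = t^2 - 3*t - 40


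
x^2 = x^2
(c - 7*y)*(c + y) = c^2 - 6*c*y - 7*y^2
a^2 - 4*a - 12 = (a - 6)*(a + 2)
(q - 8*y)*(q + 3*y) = q^2 - 5*q*y - 24*y^2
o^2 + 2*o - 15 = (o - 3)*(o + 5)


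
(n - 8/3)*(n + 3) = n^2 + n/3 - 8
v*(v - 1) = v^2 - v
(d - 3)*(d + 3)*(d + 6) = d^3 + 6*d^2 - 9*d - 54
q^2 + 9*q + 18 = (q + 3)*(q + 6)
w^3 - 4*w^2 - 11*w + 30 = (w - 5)*(w - 2)*(w + 3)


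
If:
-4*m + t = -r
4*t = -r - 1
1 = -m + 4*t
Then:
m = -7/19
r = -31/19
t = 3/19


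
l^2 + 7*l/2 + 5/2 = (l + 1)*(l + 5/2)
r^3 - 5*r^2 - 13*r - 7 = (r - 7)*(r + 1)^2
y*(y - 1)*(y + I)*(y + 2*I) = y^4 - y^3 + 3*I*y^3 - 2*y^2 - 3*I*y^2 + 2*y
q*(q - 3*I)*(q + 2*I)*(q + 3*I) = q^4 + 2*I*q^3 + 9*q^2 + 18*I*q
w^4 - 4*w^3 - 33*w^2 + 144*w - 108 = (w - 6)*(w - 3)*(w - 1)*(w + 6)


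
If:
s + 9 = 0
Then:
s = -9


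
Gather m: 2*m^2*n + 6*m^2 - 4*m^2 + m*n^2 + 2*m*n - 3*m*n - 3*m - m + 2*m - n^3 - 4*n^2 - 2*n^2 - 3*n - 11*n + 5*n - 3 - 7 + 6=m^2*(2*n + 2) + m*(n^2 - n - 2) - n^3 - 6*n^2 - 9*n - 4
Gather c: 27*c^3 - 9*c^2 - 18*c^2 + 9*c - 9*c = 27*c^3 - 27*c^2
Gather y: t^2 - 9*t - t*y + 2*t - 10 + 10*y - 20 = t^2 - 7*t + y*(10 - t) - 30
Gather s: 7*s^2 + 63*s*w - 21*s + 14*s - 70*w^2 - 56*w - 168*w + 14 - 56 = 7*s^2 + s*(63*w - 7) - 70*w^2 - 224*w - 42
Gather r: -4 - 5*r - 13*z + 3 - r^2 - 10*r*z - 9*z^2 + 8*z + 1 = -r^2 + r*(-10*z - 5) - 9*z^2 - 5*z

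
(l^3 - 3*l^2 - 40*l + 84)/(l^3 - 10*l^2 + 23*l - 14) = (l + 6)/(l - 1)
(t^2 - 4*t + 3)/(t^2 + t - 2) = (t - 3)/(t + 2)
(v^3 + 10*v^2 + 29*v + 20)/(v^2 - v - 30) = (v^2 + 5*v + 4)/(v - 6)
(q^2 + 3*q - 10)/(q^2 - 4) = (q + 5)/(q + 2)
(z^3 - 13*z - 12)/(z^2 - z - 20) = (-z^3 + 13*z + 12)/(-z^2 + z + 20)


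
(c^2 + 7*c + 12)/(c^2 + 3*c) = (c + 4)/c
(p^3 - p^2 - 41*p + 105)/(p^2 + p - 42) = (p^2 - 8*p + 15)/(p - 6)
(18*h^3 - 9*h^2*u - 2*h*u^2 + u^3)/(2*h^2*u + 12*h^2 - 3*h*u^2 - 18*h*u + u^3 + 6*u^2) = (-9*h^2 + u^2)/(-h*u - 6*h + u^2 + 6*u)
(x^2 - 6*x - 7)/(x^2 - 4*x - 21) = (x + 1)/(x + 3)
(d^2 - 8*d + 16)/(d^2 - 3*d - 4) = (d - 4)/(d + 1)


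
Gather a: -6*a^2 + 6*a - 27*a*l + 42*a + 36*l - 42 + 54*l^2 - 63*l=-6*a^2 + a*(48 - 27*l) + 54*l^2 - 27*l - 42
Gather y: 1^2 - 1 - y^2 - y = -y^2 - y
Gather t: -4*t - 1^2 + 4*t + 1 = 0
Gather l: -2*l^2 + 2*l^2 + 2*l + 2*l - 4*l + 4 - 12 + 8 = 0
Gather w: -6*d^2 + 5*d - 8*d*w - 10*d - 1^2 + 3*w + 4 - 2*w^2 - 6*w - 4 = -6*d^2 - 5*d - 2*w^2 + w*(-8*d - 3) - 1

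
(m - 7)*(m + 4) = m^2 - 3*m - 28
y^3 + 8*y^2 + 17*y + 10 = (y + 1)*(y + 2)*(y + 5)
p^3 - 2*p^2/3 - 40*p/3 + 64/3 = (p - 8/3)*(p - 2)*(p + 4)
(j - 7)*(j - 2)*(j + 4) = j^3 - 5*j^2 - 22*j + 56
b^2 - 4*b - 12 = (b - 6)*(b + 2)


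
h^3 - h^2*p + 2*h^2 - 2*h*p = h*(h + 2)*(h - p)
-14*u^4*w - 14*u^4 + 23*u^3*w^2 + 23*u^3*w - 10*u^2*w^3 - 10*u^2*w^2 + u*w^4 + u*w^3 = (-7*u + w)*(-2*u + w)*(-u + w)*(u*w + u)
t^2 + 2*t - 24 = (t - 4)*(t + 6)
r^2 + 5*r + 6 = (r + 2)*(r + 3)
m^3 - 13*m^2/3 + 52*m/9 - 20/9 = (m - 2)*(m - 5/3)*(m - 2/3)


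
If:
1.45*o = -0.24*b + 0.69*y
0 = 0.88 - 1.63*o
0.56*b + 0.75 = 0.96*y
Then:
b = 1.50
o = 0.54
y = 1.66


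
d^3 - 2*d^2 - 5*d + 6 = (d - 3)*(d - 1)*(d + 2)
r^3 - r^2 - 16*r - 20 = (r - 5)*(r + 2)^2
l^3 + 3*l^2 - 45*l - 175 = (l - 7)*(l + 5)^2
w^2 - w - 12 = (w - 4)*(w + 3)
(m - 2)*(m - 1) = m^2 - 3*m + 2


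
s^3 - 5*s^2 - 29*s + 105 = (s - 7)*(s - 3)*(s + 5)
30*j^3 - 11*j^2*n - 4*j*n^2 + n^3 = (-5*j + n)*(-2*j + n)*(3*j + n)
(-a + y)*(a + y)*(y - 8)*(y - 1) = -a^2*y^2 + 9*a^2*y - 8*a^2 + y^4 - 9*y^3 + 8*y^2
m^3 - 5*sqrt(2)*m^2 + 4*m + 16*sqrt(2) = (m - 4*sqrt(2))*(m - 2*sqrt(2))*(m + sqrt(2))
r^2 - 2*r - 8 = (r - 4)*(r + 2)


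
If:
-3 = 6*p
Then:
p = -1/2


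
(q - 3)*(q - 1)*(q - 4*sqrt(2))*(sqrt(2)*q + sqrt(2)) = sqrt(2)*q^4 - 8*q^3 - 3*sqrt(2)*q^3 - sqrt(2)*q^2 + 24*q^2 + 3*sqrt(2)*q + 8*q - 24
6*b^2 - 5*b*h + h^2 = (-3*b + h)*(-2*b + h)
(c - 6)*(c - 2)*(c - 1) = c^3 - 9*c^2 + 20*c - 12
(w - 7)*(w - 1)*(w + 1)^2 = w^4 - 6*w^3 - 8*w^2 + 6*w + 7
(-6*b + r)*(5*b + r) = -30*b^2 - b*r + r^2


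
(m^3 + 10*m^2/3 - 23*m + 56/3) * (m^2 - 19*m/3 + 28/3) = m^5 - 3*m^4 - 313*m^3/9 + 1759*m^2/9 - 2996*m/9 + 1568/9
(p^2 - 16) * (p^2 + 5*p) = p^4 + 5*p^3 - 16*p^2 - 80*p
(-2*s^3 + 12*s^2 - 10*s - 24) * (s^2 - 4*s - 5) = -2*s^5 + 20*s^4 - 48*s^3 - 44*s^2 + 146*s + 120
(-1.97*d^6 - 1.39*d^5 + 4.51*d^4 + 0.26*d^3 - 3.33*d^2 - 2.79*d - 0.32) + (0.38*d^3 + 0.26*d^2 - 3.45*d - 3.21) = -1.97*d^6 - 1.39*d^5 + 4.51*d^4 + 0.64*d^3 - 3.07*d^2 - 6.24*d - 3.53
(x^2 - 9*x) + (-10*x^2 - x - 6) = -9*x^2 - 10*x - 6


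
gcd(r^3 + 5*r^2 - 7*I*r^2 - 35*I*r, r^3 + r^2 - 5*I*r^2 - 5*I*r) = r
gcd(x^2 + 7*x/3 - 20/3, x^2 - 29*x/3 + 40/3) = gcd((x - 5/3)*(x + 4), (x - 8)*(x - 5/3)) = x - 5/3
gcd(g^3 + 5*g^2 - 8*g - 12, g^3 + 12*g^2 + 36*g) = g + 6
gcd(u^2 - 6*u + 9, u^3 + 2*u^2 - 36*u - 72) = 1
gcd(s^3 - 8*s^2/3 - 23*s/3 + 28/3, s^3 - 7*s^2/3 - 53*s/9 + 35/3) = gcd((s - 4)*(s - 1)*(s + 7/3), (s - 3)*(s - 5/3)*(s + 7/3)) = s + 7/3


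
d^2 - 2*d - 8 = (d - 4)*(d + 2)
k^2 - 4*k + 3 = (k - 3)*(k - 1)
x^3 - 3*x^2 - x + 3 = (x - 3)*(x - 1)*(x + 1)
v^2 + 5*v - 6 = (v - 1)*(v + 6)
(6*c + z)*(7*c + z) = 42*c^2 + 13*c*z + z^2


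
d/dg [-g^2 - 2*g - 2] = -2*g - 2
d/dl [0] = 0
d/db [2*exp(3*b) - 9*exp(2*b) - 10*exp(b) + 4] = (6*exp(2*b) - 18*exp(b) - 10)*exp(b)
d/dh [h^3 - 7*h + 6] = 3*h^2 - 7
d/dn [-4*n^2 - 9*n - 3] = -8*n - 9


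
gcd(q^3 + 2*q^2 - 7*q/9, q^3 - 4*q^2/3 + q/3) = q^2 - q/3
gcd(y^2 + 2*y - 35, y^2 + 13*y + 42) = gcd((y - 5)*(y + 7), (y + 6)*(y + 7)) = y + 7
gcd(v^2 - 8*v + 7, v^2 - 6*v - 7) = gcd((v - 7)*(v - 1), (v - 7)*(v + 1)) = v - 7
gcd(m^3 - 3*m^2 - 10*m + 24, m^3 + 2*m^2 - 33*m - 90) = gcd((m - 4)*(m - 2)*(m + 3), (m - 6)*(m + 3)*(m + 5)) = m + 3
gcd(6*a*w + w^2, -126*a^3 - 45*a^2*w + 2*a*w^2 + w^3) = 6*a + w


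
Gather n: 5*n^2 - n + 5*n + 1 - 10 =5*n^2 + 4*n - 9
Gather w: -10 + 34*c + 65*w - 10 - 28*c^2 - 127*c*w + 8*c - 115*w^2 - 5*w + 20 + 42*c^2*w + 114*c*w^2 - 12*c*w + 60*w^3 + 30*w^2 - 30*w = -28*c^2 + 42*c + 60*w^3 + w^2*(114*c - 85) + w*(42*c^2 - 139*c + 30)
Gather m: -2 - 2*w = -2*w - 2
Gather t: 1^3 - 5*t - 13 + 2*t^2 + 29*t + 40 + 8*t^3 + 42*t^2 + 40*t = 8*t^3 + 44*t^2 + 64*t + 28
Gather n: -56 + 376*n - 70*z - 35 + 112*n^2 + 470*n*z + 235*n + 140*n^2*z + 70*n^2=n^2*(140*z + 182) + n*(470*z + 611) - 70*z - 91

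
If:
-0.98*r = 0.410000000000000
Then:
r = -0.42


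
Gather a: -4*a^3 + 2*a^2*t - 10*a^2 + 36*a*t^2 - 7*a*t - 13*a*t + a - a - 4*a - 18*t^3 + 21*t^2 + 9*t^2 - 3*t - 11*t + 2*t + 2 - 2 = -4*a^3 + a^2*(2*t - 10) + a*(36*t^2 - 20*t - 4) - 18*t^3 + 30*t^2 - 12*t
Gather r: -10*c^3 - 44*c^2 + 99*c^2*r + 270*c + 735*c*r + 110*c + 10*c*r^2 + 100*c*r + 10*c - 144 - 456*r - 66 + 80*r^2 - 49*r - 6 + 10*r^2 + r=-10*c^3 - 44*c^2 + 390*c + r^2*(10*c + 90) + r*(99*c^2 + 835*c - 504) - 216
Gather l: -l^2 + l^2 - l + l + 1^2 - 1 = 0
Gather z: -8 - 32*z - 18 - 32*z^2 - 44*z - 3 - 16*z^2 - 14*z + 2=-48*z^2 - 90*z - 27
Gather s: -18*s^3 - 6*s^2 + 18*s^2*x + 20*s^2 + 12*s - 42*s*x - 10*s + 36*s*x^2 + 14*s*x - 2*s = -18*s^3 + s^2*(18*x + 14) + s*(36*x^2 - 28*x)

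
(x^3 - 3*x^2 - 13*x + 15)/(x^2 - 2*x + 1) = (x^2 - 2*x - 15)/(x - 1)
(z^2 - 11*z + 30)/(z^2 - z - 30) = (z - 5)/(z + 5)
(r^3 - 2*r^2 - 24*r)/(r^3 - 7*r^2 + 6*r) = (r + 4)/(r - 1)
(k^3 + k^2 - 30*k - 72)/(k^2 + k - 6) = (k^2 - 2*k - 24)/(k - 2)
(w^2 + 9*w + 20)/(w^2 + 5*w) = (w + 4)/w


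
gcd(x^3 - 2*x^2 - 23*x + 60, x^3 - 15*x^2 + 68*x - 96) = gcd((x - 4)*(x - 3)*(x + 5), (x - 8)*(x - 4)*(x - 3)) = x^2 - 7*x + 12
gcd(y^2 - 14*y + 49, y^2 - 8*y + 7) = y - 7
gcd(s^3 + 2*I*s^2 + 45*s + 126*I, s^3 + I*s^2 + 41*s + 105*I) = s^2 - 4*I*s + 21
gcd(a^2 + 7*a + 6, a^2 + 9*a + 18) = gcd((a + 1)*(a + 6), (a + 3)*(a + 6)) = a + 6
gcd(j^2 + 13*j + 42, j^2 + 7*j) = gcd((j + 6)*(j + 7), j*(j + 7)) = j + 7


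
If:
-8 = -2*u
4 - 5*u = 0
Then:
No Solution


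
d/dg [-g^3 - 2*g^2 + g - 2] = -3*g^2 - 4*g + 1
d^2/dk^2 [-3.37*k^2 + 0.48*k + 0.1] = -6.74000000000000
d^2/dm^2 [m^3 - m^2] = 6*m - 2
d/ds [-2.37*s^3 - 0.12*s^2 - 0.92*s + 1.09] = -7.11*s^2 - 0.24*s - 0.92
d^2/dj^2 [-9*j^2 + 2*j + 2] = -18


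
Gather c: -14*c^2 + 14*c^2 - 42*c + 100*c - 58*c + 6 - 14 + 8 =0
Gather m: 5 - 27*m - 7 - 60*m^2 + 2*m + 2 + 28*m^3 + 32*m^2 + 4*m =28*m^3 - 28*m^2 - 21*m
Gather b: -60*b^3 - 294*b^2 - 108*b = -60*b^3 - 294*b^2 - 108*b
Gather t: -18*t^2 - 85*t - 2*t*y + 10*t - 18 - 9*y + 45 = -18*t^2 + t*(-2*y - 75) - 9*y + 27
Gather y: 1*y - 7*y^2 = -7*y^2 + y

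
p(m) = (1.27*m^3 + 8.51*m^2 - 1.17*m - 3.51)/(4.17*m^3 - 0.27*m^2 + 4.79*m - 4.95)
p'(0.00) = 0.92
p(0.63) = 0.55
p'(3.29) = -0.12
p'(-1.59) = 0.01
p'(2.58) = -0.16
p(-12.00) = 0.13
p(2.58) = 0.93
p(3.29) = 0.83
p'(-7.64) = -0.03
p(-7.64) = 0.03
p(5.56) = 0.65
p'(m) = (-12.51*m^2 + 0.54*m - 4.79)*(1.27*m^3 + 8.51*m^2 - 1.17*m - 3.51)/(4.17*m^3 - 0.27*m^2 + 4.79*m - 4.95)^2 + (3.81*m^2 + 17.02*m - 1.17)/(4.17*m^3 - 0.27*m^2 + 4.79*m - 4.95)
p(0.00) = 0.71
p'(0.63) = -5.87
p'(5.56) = -0.05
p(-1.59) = -0.49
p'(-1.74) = -0.06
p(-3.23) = -0.28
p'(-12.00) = -0.01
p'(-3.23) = -0.14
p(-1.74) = -0.49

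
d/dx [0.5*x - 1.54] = 0.500000000000000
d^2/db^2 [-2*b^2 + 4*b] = -4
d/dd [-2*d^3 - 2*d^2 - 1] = 2*d*(-3*d - 2)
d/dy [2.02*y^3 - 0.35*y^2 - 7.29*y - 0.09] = 6.06*y^2 - 0.7*y - 7.29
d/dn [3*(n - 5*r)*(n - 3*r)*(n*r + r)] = 3*r*(3*n^2 - 16*n*r + 2*n + 15*r^2 - 8*r)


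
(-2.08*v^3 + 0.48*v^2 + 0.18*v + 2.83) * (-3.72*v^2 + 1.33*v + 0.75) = 7.7376*v^5 - 4.552*v^4 - 1.5912*v^3 - 9.9282*v^2 + 3.8989*v + 2.1225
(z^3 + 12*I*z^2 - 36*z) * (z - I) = z^4 + 11*I*z^3 - 24*z^2 + 36*I*z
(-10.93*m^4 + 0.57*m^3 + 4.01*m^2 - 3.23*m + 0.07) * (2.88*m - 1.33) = -31.4784*m^5 + 16.1785*m^4 + 10.7907*m^3 - 14.6357*m^2 + 4.4975*m - 0.0931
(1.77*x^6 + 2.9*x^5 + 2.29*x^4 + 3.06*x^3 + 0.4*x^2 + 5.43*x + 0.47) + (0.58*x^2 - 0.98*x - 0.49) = 1.77*x^6 + 2.9*x^5 + 2.29*x^4 + 3.06*x^3 + 0.98*x^2 + 4.45*x - 0.02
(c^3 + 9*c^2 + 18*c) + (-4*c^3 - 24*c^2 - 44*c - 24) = -3*c^3 - 15*c^2 - 26*c - 24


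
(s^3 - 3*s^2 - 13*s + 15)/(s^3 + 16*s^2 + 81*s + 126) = (s^2 - 6*s + 5)/(s^2 + 13*s + 42)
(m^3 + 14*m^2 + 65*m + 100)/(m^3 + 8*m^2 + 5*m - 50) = (m + 4)/(m - 2)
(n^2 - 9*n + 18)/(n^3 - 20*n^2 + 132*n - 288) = (n - 3)/(n^2 - 14*n + 48)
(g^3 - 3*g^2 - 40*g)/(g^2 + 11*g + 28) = g*(g^2 - 3*g - 40)/(g^2 + 11*g + 28)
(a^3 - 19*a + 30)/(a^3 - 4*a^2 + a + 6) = (a + 5)/(a + 1)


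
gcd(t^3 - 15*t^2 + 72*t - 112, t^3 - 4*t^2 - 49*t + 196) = t^2 - 11*t + 28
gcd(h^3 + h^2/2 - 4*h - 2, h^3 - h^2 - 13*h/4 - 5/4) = h + 1/2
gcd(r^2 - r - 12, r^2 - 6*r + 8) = r - 4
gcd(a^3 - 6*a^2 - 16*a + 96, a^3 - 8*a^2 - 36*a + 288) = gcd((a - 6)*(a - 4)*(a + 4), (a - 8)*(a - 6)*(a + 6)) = a - 6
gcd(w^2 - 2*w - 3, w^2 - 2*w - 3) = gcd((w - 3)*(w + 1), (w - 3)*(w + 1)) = w^2 - 2*w - 3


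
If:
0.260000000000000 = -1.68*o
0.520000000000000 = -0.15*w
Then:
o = -0.15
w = -3.47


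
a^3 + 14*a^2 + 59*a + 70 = (a + 2)*(a + 5)*(a + 7)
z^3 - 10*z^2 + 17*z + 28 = (z - 7)*(z - 4)*(z + 1)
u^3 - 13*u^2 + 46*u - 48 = (u - 8)*(u - 3)*(u - 2)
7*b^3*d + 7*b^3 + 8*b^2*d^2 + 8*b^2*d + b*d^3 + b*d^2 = (b + d)*(7*b + d)*(b*d + b)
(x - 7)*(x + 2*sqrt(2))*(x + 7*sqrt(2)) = x^3 - 7*x^2 + 9*sqrt(2)*x^2 - 63*sqrt(2)*x + 28*x - 196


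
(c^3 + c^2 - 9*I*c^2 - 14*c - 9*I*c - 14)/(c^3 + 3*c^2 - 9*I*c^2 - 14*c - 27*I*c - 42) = (c + 1)/(c + 3)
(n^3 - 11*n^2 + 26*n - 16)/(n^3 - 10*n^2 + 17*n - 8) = (n - 2)/(n - 1)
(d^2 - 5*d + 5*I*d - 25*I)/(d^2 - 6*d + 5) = (d + 5*I)/(d - 1)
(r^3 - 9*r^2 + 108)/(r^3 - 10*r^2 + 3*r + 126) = (r - 6)/(r - 7)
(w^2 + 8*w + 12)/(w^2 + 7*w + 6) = (w + 2)/(w + 1)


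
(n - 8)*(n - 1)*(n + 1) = n^3 - 8*n^2 - n + 8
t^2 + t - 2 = (t - 1)*(t + 2)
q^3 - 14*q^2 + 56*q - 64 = (q - 8)*(q - 4)*(q - 2)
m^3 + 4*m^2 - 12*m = m*(m - 2)*(m + 6)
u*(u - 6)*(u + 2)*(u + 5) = u^4 + u^3 - 32*u^2 - 60*u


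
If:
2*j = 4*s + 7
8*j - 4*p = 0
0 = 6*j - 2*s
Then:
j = -7/10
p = -7/5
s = -21/10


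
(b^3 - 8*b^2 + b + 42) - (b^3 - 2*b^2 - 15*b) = -6*b^2 + 16*b + 42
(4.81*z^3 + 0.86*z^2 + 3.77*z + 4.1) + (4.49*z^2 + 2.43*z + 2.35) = 4.81*z^3 + 5.35*z^2 + 6.2*z + 6.45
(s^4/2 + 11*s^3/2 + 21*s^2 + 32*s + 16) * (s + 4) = s^5/2 + 15*s^4/2 + 43*s^3 + 116*s^2 + 144*s + 64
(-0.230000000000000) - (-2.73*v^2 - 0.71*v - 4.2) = 2.73*v^2 + 0.71*v + 3.97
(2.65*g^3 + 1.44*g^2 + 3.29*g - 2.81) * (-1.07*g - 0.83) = -2.8355*g^4 - 3.7403*g^3 - 4.7155*g^2 + 0.276000000000001*g + 2.3323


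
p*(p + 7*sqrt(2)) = p^2 + 7*sqrt(2)*p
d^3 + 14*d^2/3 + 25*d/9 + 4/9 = (d + 1/3)^2*(d + 4)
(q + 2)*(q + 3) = q^2 + 5*q + 6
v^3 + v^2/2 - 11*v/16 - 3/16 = (v - 3/4)*(v + 1/4)*(v + 1)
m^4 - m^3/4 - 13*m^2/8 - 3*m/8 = m*(m - 3/2)*(m + 1/4)*(m + 1)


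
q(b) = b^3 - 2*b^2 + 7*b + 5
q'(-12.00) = 487.00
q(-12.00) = -2095.00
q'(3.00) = 22.00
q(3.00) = 35.00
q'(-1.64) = 21.63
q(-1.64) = -16.27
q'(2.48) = 15.53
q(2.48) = 25.31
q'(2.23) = 13.00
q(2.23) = 21.75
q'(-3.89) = 67.96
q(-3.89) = -111.36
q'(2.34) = 14.07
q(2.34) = 23.24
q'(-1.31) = 17.39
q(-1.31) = -9.85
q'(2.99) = 21.86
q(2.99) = 34.78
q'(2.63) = 17.23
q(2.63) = 27.77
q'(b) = 3*b^2 - 4*b + 7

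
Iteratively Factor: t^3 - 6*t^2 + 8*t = (t)*(t^2 - 6*t + 8) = t*(t - 2)*(t - 4)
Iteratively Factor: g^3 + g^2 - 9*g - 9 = (g + 3)*(g^2 - 2*g - 3) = (g - 3)*(g + 3)*(g + 1)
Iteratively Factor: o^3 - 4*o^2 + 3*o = (o - 1)*(o^2 - 3*o) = (o - 3)*(o - 1)*(o)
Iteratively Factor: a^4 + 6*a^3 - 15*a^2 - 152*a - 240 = (a + 4)*(a^3 + 2*a^2 - 23*a - 60) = (a + 3)*(a + 4)*(a^2 - a - 20) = (a + 3)*(a + 4)^2*(a - 5)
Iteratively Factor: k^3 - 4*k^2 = (k - 4)*(k^2) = k*(k - 4)*(k)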